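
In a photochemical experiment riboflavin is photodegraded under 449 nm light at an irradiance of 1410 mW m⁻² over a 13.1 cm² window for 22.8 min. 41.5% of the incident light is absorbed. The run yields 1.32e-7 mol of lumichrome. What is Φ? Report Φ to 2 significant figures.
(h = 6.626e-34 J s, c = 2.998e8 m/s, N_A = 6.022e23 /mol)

Φ = 0.034

Photon energy at 449 nm: hc/λ = (6.626e-34)(2.998e8)/(449e-9) = 4.424e-19 J.
Energy delivered: (1410 mW m⁻²)(13.1e-4 m²)(1368 s) = 2.527 J.
Photons incident: 2.527 / 4.424e-19 = 5.712e18, i.e. 5.712e18/6.022e23 = 9.485e-6 mol.
Photons absorbed: 0.415 × 9.485e-6 = 3.936e-6 mol.
Φ = 1.32e-7 mol / 3.936e-6 mol photons = 0.034.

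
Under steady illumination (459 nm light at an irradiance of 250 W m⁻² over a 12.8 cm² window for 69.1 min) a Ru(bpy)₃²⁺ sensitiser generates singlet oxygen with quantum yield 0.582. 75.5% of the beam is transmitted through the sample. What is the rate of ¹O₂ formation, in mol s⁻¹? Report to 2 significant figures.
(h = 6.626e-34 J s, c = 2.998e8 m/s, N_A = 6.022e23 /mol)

1.8e-7 mol s⁻¹

Photon energy at 459 nm: hc/λ = (6.626e-34)(2.998e8)/(459e-9) = 4.328e-19 J.
Energy delivered: (250 W m⁻²)(12.8e-4 m²)(4146 s) = 1327 J.
Photons incident: 1327 / 4.328e-19 = 3.066e21, i.e. 3.066e21/6.022e23 = 0.005091 mol.
Fraction absorbed: 1 − 75.5/100 = 0.2450.
Photons absorbed: 0.2450 × 0.005091 = 0.001247 mol.
Product formed: 0.582 × 0.001247 = 7.258e-4 mol.
Rate: 7.258e-4 / 4146 s = 1.8e-7 mol s⁻¹.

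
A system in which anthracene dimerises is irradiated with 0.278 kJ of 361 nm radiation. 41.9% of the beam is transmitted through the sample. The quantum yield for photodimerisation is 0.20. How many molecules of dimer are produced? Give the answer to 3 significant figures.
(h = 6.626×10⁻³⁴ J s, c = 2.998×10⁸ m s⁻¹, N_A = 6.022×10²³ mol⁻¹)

Photon energy at 361 nm: hc/λ = (6.626×10⁻³⁴)(2.998×10⁸)/(361×10⁻⁹) = 5.503×10⁻¹⁹ J.
Incident energy: 0.278 kJ = 278 J.
Photons incident: 278 / 5.503×10⁻¹⁹ = 5.052×10²⁰, i.e. 5.052×10²⁰/6.022×10²³ = 8.389×10⁻⁴ mol.
Fraction absorbed: 1 − 41.9/100 = 0.5810.
Photons absorbed: 0.5810 × 8.389×10⁻⁴ = 4.874×10⁻⁴ mol.
Product: Φ × n_abs = 0.20 × 4.874×10⁻⁴ = 9.748×10⁻⁵ mol.
As a count: 9.748×10⁻⁵ × 6.022×10²³ = 5.87×10¹⁹.

5.87×10¹⁹ molecules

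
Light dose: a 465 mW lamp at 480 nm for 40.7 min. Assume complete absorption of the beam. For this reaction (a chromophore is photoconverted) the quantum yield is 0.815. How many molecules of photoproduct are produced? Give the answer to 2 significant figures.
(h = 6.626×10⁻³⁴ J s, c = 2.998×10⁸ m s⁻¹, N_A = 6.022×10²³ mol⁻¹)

2.2×10²¹ molecules

Photon energy at 480 nm: hc/λ = (6.626×10⁻³⁴)(2.998×10⁸)/(480×10⁻⁹) = 4.138×10⁻¹⁹ J.
Energy delivered: (465 mW)(2442 s) = 1136 J.
Photons incident: 1136 / 4.138×10⁻¹⁹ = 2.745×10²¹, i.e. 2.745×10²¹/6.022×10²³ = 0.004558 mol.
Product: Φ × n_abs = 0.815 × 0.004558 = 0.003715 mol.
As a count: 0.003715 × 6.022×10²³ = 2.2×10²¹.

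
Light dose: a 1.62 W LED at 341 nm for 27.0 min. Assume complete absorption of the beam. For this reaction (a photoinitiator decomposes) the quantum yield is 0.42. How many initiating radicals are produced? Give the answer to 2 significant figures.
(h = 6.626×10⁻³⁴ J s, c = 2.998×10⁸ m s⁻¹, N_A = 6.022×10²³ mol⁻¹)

Photon energy at 341 nm: hc/λ = (6.626×10⁻³⁴)(2.998×10⁸)/(341×10⁻⁹) = 5.825×10⁻¹⁹ J.
Energy delivered: (1.62 W)(1620 s) = 2624 J.
Photons incident: 2624 / 5.825×10⁻¹⁹ = 4.505×10²¹, i.e. 4.505×10²¹/6.022×10²³ = 0.007481 mol.
Product: Φ × n_abs = 0.42 × 0.007481 = 0.003142 mol.
As a count: 0.003142 × 6.022×10²³ = 1.9×10²¹.

1.9×10²¹ initiating radicals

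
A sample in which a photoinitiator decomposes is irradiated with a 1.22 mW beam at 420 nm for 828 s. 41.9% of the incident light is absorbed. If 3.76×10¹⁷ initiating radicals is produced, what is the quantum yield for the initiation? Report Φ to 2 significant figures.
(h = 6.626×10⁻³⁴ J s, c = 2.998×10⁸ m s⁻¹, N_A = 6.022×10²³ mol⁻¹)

Φ = 0.42

Product: 3.76×10¹⁷ / 6.022×10²³ = 6.244×10⁻⁷ mol.
Photon energy at 420 nm: hc/λ = (6.626×10⁻³⁴)(2.998×10⁸)/(420×10⁻⁹) = 4.730×10⁻¹⁹ J.
Energy delivered: (1.22 mW)(828 s) = 1.010 J.
Photons incident: 1.010 / 4.730×10⁻¹⁹ = 2.135×10¹⁸, i.e. 2.135×10¹⁸/6.022×10²³ = 3.545×10⁻⁶ mol.
Photons absorbed: 0.419 × 3.545×10⁻⁶ = 1.485×10⁻⁶ mol.
Φ = 6.244×10⁻⁷ mol / 1.485×10⁻⁶ mol photons = 0.42.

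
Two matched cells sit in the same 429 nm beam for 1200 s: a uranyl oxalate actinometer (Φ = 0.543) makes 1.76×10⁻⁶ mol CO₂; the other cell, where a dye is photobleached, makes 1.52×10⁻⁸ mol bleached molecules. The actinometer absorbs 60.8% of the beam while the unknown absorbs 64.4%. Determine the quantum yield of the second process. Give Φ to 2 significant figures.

Φ = 0.0044

Photons absorbed by the actinometer: 1.76×10⁻⁶ / 0.543 = 3.241×10⁻⁶ mol.
Incident flux: 3.241×10⁻⁶ / 0.608 = 5.331×10⁻⁶ einstein.
Absorbed by unknown: 0.644 × 5.331×10⁻⁶ = 3.433×10⁻⁶ mol.
Φ(unknown) = 1.52×10⁻⁸ / 3.433×10⁻⁶ = 0.0044.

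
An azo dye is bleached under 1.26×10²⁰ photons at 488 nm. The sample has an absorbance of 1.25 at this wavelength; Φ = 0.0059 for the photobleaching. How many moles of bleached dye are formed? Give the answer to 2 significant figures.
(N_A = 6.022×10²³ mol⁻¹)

1.2×10⁻⁶ mol

Moles of photons: 1.26×10²⁰ / 6.022×10²³ = 2.092×10⁻⁴ mol.
Fraction absorbed: 1 − 10^(−1.25) = 0.9438.
Photons absorbed: 0.9438 × 2.092×10⁻⁴ = 1.974×10⁻⁴ mol.
Product: Φ × n_abs = 0.0059 × 1.974×10⁻⁴ = 1.165×10⁻⁶ mol.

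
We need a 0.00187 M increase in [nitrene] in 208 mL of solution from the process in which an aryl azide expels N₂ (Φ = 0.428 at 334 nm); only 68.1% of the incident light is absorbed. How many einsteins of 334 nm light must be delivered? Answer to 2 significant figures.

Product: (0.00187 M)(0.208 L) = 3.890×10⁻⁴ mol.
Photons that must be absorbed: 3.890×10⁻⁴ / 0.428 = 9.089×10⁻⁴ mol.
Incident photons needed: 9.089×10⁻⁴ / 0.681 = 0.001335 mol.

0.0013 einstein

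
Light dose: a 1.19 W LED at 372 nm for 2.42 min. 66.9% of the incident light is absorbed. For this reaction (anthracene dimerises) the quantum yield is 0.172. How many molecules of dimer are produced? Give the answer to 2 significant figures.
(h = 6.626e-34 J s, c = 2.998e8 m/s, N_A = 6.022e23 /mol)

Photon energy at 372 nm: hc/λ = (6.626e-34)(2.998e8)/(372e-9) = 5.340e-19 J.
Energy delivered: (1.19 W)(145.2 s) = 172.8 J.
Photons incident: 172.8 / 5.340e-19 = 3.236e20, i.e. 3.236e20/6.022e23 = 5.374e-4 mol.
Photons absorbed: 0.669 × 5.374e-4 = 3.595e-4 mol.
Product: Φ × n_abs = 0.172 × 3.595e-4 = 6.183e-5 mol.
As a count: 6.183e-5 × 6.022e23 = 3.7e19.

3.7e19 molecules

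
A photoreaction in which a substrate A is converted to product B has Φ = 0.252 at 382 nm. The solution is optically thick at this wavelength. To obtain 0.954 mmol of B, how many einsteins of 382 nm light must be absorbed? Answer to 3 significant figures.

0.00379 einstein

Product: 0.954 mmol = 9.54×10⁻⁴ mol.
Photons that must be absorbed: 9.54×10⁻⁴ / 0.252 = 0.003786 mol.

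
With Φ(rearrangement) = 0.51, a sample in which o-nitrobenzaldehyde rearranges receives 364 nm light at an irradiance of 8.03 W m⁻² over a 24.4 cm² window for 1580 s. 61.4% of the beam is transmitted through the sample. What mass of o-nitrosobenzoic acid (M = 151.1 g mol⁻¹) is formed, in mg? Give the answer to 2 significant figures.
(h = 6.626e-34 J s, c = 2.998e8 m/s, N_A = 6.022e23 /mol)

2.8 mg

Photon energy at 364 nm: hc/λ = (6.626e-34)(2.998e8)/(364e-9) = 5.457e-19 J.
Energy delivered: (8.03 W m⁻²)(24.4e-4 m²)(1580 s) = 30.96 J.
Photons incident: 30.96 / 5.457e-19 = 5.673e19, i.e. 5.673e19/6.022e23 = 9.420e-5 mol.
Fraction absorbed: 1 − 61.4/100 = 0.3860.
Photons absorbed: 0.3860 × 9.420e-5 = 3.636e-5 mol.
Product: Φ × n_abs = 0.51 × 3.636e-5 = 1.854e-5 mol.
Mass: 1.854e-5 × 151.1 = 0.002801 g = 2.8 mg.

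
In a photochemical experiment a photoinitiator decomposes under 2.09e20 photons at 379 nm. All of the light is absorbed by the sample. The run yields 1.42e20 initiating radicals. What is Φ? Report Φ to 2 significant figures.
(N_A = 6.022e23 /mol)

Product: 1.42e20 / 6.022e23 = 2.358e-4 mol.
Moles of photons: 2.09e20 / 6.022e23 = 3.471e-4 mol.
Φ = 2.358e-4 mol / 3.471e-4 mol photons = 0.68.

Φ = 0.68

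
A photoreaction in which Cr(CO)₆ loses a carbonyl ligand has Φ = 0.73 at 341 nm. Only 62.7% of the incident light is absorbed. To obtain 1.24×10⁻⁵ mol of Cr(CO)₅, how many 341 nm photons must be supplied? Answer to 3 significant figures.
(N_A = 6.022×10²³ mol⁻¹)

Photons that must be absorbed: 1.24×10⁻⁵ / 0.73 = 1.699×10⁻⁵ mol.
Incident photons needed: 1.699×10⁻⁵ / 0.627 = 2.710×10⁻⁵ mol.
Photon count: 2.710×10⁻⁵ × 6.022×10²³ = 1.63×10¹⁹.

1.63×10¹⁹ photons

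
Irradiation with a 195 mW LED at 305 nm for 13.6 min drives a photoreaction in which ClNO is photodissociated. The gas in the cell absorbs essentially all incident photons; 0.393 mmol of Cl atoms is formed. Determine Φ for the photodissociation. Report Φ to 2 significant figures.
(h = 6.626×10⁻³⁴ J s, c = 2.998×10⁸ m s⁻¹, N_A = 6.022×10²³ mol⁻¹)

Φ = 0.97

Product: 0.393 mmol = 3.93×10⁻⁴ mol.
Photon energy at 305 nm: hc/λ = (6.626×10⁻³⁴)(2.998×10⁸)/(305×10⁻⁹) = 6.513×10⁻¹⁹ J.
Energy delivered: (195 mW)(816 s) = 159.1 J.
Photons incident: 159.1 / 6.513×10⁻¹⁹ = 2.443×10²⁰, i.e. 2.443×10²⁰/6.022×10²³ = 4.057×10⁻⁴ mol.
Φ = 3.93×10⁻⁴ mol / 4.057×10⁻⁴ mol photons = 0.97.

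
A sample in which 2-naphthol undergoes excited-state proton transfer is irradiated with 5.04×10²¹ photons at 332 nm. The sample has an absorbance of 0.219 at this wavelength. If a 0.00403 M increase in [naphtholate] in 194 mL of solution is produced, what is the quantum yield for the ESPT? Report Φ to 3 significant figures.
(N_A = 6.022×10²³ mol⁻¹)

Product: (0.00403 M)(0.194 L) = 7.818×10⁻⁴ mol.
Moles of photons: 5.04×10²¹ / 6.022×10²³ = 0.008369 mol.
Fraction absorbed: 1 − 10^(−0.219) = 0.3961.
Photons absorbed: 0.3961 × 0.008369 = 0.003315 mol.
Φ = 7.818×10⁻⁴ mol / 0.003315 mol photons = 0.236.

Φ = 0.236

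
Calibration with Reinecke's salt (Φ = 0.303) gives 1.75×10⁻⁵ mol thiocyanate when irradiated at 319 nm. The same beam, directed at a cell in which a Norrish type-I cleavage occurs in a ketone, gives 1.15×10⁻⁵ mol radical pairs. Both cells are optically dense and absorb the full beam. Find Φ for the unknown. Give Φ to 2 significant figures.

Photons absorbed by the actinometer: 1.75×10⁻⁵ / 0.303 = 5.776×10⁻⁵ mol.
Φ(unknown) = 1.15×10⁻⁵ / 5.776×10⁻⁵ = 0.20.

Φ = 0.20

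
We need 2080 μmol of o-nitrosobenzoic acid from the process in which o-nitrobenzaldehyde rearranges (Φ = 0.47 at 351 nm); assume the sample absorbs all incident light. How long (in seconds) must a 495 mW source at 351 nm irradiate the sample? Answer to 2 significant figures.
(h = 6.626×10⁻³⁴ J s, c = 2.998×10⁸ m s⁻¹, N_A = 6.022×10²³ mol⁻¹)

Product: 2080 μmol = 0.00208 mol.
Photons that must be absorbed: 0.00208 / 0.47 = 0.004426 mol.
Photon energy: hc/λ = 5.659×10⁻¹⁹ J; per mole, 3.408×10⁵ J mol⁻¹.
Energy required: 0.004426 × 3.408×10⁵ = 1508 J.
Time: 1508 J / 0.495 W = 3000 s.

t ≈ 3000 s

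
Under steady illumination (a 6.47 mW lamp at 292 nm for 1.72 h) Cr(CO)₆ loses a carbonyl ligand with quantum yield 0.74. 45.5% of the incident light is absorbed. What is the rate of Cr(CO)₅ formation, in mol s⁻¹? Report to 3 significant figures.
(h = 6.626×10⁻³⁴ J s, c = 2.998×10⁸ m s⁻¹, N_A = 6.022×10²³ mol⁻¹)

5.32×10⁻⁹ mol s⁻¹

Photon energy at 292 nm: hc/λ = (6.626×10⁻³⁴)(2.998×10⁸)/(292×10⁻⁹) = 6.803×10⁻¹⁹ J.
Energy delivered: (6.47 mW)(6192 s) = 40.06 J.
Photons incident: 40.06 / 6.803×10⁻¹⁹ = 5.889×10¹⁹, i.e. 5.889×10¹⁹/6.022×10²³ = 9.779×10⁻⁵ mol.
Photons absorbed: 0.455 × 9.779×10⁻⁵ = 4.449×10⁻⁵ mol.
Product formed: 0.74 × 4.449×10⁻⁵ = 3.292×10⁻⁵ mol.
Rate: 3.292×10⁻⁵ / 6192 s = 5.32×10⁻⁹ mol s⁻¹.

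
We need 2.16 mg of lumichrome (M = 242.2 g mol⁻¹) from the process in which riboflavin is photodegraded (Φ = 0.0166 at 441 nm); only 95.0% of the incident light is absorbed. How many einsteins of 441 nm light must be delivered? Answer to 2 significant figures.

Product: 2.16 mg / 242.2 g mol⁻¹ = 8.918e-6 mol.
Photons that must be absorbed: 8.918e-6 / 0.0166 = 5.372e-4 mol.
Incident photons needed: 5.372e-4 / 0.950 = 5.655e-4 mol.

5.7e-4 einstein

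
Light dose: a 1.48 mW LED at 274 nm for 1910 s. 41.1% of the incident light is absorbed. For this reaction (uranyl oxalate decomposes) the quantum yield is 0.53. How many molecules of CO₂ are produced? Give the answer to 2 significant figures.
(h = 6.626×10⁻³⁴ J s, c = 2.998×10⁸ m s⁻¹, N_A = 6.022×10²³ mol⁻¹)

Photon energy at 274 nm: hc/λ = (6.626×10⁻³⁴)(2.998×10⁸)/(274×10⁻⁹) = 7.250×10⁻¹⁹ J.
Energy delivered: (1.48 mW)(1910 s) = 2.827 J.
Photons incident: 2.827 / 7.250×10⁻¹⁹ = 3.899×10¹⁸, i.e. 3.899×10¹⁸/6.022×10²³ = 6.475×10⁻⁶ mol.
Photons absorbed: 0.411 × 6.475×10⁻⁶ = 2.661×10⁻⁶ mol.
Product: Φ × n_abs = 0.53 × 2.661×10⁻⁶ = 1.410×10⁻⁶ mol.
As a count: 1.410×10⁻⁶ × 6.022×10²³ = 8.5×10¹⁷.

8.5×10¹⁷ molecules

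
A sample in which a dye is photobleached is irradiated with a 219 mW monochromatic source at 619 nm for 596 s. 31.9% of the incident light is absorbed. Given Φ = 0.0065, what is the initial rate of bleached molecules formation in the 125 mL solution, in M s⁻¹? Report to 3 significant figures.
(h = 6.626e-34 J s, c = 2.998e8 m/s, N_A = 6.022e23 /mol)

1.88e-8 M s⁻¹

Photon energy at 619 nm: hc/λ = (6.626e-34)(2.998e8)/(619e-9) = 3.209e-19 J.
Energy delivered: (219 mW)(596 s) = 130.5 J.
Photons incident: 130.5 / 3.209e-19 = 4.067e20, i.e. 4.067e20/6.022e23 = 6.754e-4 mol.
Photons absorbed: 0.319 × 6.754e-4 = 2.155e-4 mol.
Product formed: 0.0065 × 2.155e-4 = 1.401e-6 mol.
Rate: 1.401e-6 mol / (596 s × 0.125 L) = 1.88e-8 M s⁻¹.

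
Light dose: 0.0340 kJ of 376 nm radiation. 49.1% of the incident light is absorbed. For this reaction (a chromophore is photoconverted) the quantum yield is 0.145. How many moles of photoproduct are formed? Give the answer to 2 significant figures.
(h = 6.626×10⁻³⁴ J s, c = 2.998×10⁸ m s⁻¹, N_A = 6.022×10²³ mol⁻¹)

Photon energy at 376 nm: hc/λ = (6.626×10⁻³⁴)(2.998×10⁸)/(376×10⁻⁹) = 5.283×10⁻¹⁹ J.
Incident energy: 0.0340 kJ = 34.0 J.
Photons incident: 34.0 / 5.283×10⁻¹⁹ = 6.436×10¹⁹, i.e. 6.436×10¹⁹/6.022×10²³ = 1.069×10⁻⁴ mol.
Photons absorbed: 0.491 × 1.069×10⁻⁴ = 5.249×10⁻⁵ mol.
Product: Φ × n_abs = 0.145 × 5.249×10⁻⁵ = 7.611×10⁻⁶ mol.

7.6×10⁻⁶ mol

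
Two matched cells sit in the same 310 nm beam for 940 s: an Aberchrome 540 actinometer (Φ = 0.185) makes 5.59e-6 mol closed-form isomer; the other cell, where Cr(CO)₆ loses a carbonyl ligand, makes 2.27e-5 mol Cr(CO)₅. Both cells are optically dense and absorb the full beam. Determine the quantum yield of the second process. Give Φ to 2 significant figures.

Photons absorbed by the actinometer: 5.59e-6 / 0.185 = 3.022e-5 mol.
Φ(unknown) = 2.27e-5 / 3.022e-5 = 0.75.

Φ = 0.75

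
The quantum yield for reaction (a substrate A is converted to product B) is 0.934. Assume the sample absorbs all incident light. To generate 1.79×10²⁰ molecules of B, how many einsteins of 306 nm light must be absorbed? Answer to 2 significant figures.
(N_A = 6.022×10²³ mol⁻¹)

3.2×10⁻⁴ einstein

Product: 1.79×10²⁰ / 6.022×10²³ = 2.972×10⁻⁴ mol.
Photons that must be absorbed: 2.972×10⁻⁴ / 0.934 = 3.182×10⁻⁴ mol.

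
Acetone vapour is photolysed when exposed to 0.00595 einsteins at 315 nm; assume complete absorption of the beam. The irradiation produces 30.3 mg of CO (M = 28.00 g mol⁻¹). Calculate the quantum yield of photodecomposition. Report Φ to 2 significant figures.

Product: 30.3 mg / 28.00 g mol⁻¹ = 0.001082 mol.
Φ = 0.001082 mol / 0.00595 mol photons = 0.18.

Φ = 0.18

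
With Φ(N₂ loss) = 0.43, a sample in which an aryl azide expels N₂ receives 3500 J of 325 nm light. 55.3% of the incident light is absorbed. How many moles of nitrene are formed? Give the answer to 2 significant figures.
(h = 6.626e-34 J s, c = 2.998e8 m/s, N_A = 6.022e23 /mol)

Photon energy at 325 nm: hc/λ = (6.626e-34)(2.998e8)/(325e-9) = 6.112e-19 J.
Photons incident: 3500 / 6.112e-19 = 5.726e21, i.e. 5.726e21/6.022e23 = 0.009508 mol.
Photons absorbed: 0.553 × 0.009508 = 0.005258 mol.
Product: Φ × n_abs = 0.43 × 0.005258 = 0.002261 mol.

0.0023 mol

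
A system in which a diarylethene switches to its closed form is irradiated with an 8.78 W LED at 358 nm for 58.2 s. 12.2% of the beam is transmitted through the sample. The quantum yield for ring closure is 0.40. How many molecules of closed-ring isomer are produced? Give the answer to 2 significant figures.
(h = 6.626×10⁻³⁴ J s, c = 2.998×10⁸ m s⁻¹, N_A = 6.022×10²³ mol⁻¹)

3.2×10²⁰ molecules

Photon energy at 358 nm: hc/λ = (6.626×10⁻³⁴)(2.998×10⁸)/(358×10⁻⁹) = 5.549×10⁻¹⁹ J.
Energy delivered: (8.78 W)(58.2 s) = 511.0 J.
Photons incident: 511.0 / 5.549×10⁻¹⁹ = 9.209×10²⁰, i.e. 9.209×10²⁰/6.022×10²³ = 0.001529 mol.
Fraction absorbed: 1 − 12.2/100 = 0.8780.
Photons absorbed: 0.8780 × 0.001529 = 0.001342 mol.
Product: Φ × n_abs = 0.40 × 0.001342 = 5.368×10⁻⁴ mol.
As a count: 5.368×10⁻⁴ × 6.022×10²³ = 3.2×10²⁰.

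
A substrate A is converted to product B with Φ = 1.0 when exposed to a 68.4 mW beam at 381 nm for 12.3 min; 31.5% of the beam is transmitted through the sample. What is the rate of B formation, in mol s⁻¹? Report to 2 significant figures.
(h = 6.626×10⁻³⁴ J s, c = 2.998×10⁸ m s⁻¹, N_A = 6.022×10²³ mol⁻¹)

1.5×10⁻⁷ mol s⁻¹

Photon energy at 381 nm: hc/λ = (6.626×10⁻³⁴)(2.998×10⁸)/(381×10⁻⁹) = 5.214×10⁻¹⁹ J.
Energy delivered: (68.4 mW)(738 s) = 50.48 J.
Photons incident: 50.48 / 5.214×10⁻¹⁹ = 9.682×10¹⁹, i.e. 9.682×10¹⁹/6.022×10²³ = 1.608×10⁻⁴ mol.
Fraction absorbed: 1 − 31.5/100 = 0.6850.
Photons absorbed: 0.6850 × 1.608×10⁻⁴ = 1.101×10⁻⁴ mol.
Product formed: 1.0 × 1.101×10⁻⁴ = 1.101×10⁻⁴ mol.
Rate: 1.101×10⁻⁴ / 738 s = 1.5×10⁻⁷ mol s⁻¹.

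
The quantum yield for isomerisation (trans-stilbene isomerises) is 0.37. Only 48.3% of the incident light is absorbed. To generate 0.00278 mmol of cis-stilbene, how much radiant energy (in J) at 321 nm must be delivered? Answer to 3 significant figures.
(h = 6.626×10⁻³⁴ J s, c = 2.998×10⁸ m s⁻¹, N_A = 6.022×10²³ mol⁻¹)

Product: 0.00278 mmol = 2.78×10⁻⁶ mol.
Photons that must be absorbed: 2.78×10⁻⁶ / 0.37 = 7.514×10⁻⁶ mol.
Incident photons needed: 7.514×10⁻⁶ / 0.483 = 1.556×10⁻⁵ mol.
Photon energy: hc/λ = 6.188×10⁻¹⁹ J; per mole, 3.726×10⁵ J mol⁻¹.
Energy required: 1.556×10⁻⁵ × 3.726×10⁵ = 5.80 J.

5.80 J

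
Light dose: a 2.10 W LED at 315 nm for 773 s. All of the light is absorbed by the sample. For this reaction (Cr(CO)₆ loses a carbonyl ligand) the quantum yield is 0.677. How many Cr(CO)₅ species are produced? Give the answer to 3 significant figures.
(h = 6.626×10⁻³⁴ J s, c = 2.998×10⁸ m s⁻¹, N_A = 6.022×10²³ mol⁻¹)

1.74×10²¹ species

Photon energy at 315 nm: hc/λ = (6.626×10⁻³⁴)(2.998×10⁸)/(315×10⁻⁹) = 6.306×10⁻¹⁹ J.
Energy delivered: (2.10 W)(773 s) = 1623 J.
Photons incident: 1623 / 6.306×10⁻¹⁹ = 2.574×10²¹, i.e. 2.574×10²¹/6.022×10²³ = 0.004274 mol.
Product: Φ × n_abs = 0.677 × 0.004274 = 0.002893 mol.
As a count: 0.002893 × 6.022×10²³ = 1.74×10²¹.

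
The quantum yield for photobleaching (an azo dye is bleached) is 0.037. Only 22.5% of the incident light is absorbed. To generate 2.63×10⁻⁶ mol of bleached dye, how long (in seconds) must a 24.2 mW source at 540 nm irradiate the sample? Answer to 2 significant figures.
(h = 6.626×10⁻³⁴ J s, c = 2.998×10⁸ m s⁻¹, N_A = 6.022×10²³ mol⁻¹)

Photons that must be absorbed: 2.63×10⁻⁶ / 0.037 = 7.108×10⁻⁵ mol.
Incident photons needed: 7.108×10⁻⁵ / 0.225 = 3.159×10⁻⁴ mol.
Photon energy: hc/λ = 3.679×10⁻¹⁹ J; per mole, 2.215×10⁵ J mol⁻¹.
Energy required: 3.159×10⁻⁴ × 2.215×10⁵ = 69.97 J.
Time: 69.97 J / 0.0242 W = 2900 s.

t ≈ 2900 s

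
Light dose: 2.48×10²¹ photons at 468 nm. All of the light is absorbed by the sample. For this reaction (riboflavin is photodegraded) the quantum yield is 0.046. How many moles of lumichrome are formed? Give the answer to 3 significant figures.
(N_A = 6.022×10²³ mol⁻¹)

Moles of photons: 2.48×10²¹ / 6.022×10²³ = 0.004118 mol.
Product: Φ × n_abs = 0.046 × 0.004118 = 1.894×10⁻⁴ mol.

1.89×10⁻⁴ mol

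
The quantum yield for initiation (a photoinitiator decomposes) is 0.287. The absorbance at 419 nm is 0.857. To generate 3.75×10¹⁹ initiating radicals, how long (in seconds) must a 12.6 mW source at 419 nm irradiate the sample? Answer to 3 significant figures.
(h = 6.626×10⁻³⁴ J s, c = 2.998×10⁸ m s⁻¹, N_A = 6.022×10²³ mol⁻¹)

t ≈ 5710 s

Product: 3.75×10¹⁹ / 6.022×10²³ = 6.227×10⁻⁵ mol.
Photons that must be absorbed: 6.227×10⁻⁵ / 0.287 = 2.170×10⁻⁴ mol.
Fraction absorbed: 1 − 10^(−0.857) = 0.8610.
Incident photons needed: 2.170×10⁻⁴ / 0.8610 = 2.520×10⁻⁴ mol.
Photon energy: hc/λ = 4.741×10⁻¹⁹ J; per mole, 2.855×10⁵ J mol⁻¹.
Energy required: 2.520×10⁻⁴ × 2.855×10⁵ = 71.95 J.
Time: 71.95 J / 0.0126 W = 5710 s.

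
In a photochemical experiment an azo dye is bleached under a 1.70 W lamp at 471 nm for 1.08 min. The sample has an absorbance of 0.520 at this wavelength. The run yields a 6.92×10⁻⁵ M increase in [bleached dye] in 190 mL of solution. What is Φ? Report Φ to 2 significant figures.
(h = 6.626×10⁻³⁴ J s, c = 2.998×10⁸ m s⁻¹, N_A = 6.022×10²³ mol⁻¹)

Product: (6.92×10⁻⁵ M)(0.19 L) = 1.315×10⁻⁵ mol.
Photon energy at 471 nm: hc/λ = (6.626×10⁻³⁴)(2.998×10⁸)/(471×10⁻⁹) = 4.218×10⁻¹⁹ J.
Energy delivered: (1.70 W)(64.8 s) = 110.2 J.
Photons incident: 110.2 / 4.218×10⁻¹⁹ = 2.613×10²⁰, i.e. 2.613×10²⁰/6.022×10²³ = 4.339×10⁻⁴ mol.
Fraction absorbed: 1 − 10^(−0.520) = 0.6980.
Photons absorbed: 0.6980 × 4.339×10⁻⁴ = 3.029×10⁻⁴ mol.
Φ = 1.315×10⁻⁵ mol / 3.029×10⁻⁴ mol photons = 0.043.

Φ = 0.043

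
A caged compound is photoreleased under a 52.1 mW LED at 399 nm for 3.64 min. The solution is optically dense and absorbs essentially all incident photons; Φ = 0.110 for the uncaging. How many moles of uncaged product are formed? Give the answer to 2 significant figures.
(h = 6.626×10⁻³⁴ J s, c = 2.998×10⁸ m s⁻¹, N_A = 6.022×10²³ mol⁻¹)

Photon energy at 399 nm: hc/λ = (6.626×10⁻³⁴)(2.998×10⁸)/(399×10⁻⁹) = 4.979×10⁻¹⁹ J.
Energy delivered: (52.1 mW)(218.4 s) = 11.38 J.
Photons incident: 11.38 / 4.979×10⁻¹⁹ = 2.286×10¹⁹, i.e. 2.286×10¹⁹/6.022×10²³ = 3.796×10⁻⁵ mol.
Product: Φ × n_abs = 0.110 × 3.796×10⁻⁵ = 4.176×10⁻⁶ mol.

4.2×10⁻⁶ mol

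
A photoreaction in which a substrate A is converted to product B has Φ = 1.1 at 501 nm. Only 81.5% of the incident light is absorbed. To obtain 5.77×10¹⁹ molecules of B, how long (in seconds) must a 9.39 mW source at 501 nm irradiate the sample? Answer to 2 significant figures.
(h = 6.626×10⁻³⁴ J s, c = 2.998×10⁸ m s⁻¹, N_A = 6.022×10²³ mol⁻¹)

t ≈ 2700 s

Product: 5.77×10¹⁹ / 6.022×10²³ = 9.582×10⁻⁵ mol.
Photons that must be absorbed: 9.582×10⁻⁵ / 1.1 = 8.711×10⁻⁵ mol.
Incident photons needed: 8.711×10⁻⁵ / 0.815 = 1.069×10⁻⁴ mol.
Photon energy: hc/λ = 3.965×10⁻¹⁹ J; per mole, 2.388×10⁵ J mol⁻¹.
Energy required: 1.069×10⁻⁴ × 2.388×10⁵ = 25.53 J.
Time: 25.53 J / 0.00939 W = 2700 s.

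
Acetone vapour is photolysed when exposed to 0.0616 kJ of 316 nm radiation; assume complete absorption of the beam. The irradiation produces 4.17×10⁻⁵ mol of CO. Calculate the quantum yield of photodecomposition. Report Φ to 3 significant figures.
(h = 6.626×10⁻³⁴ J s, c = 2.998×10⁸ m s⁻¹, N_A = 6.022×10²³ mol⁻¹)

Φ = 0.256

Photon energy at 316 nm: hc/λ = (6.626×10⁻³⁴)(2.998×10⁸)/(316×10⁻⁹) = 6.286×10⁻¹⁹ J.
Incident energy: 0.0616 kJ = 61.6 J.
Photons incident: 61.6 / 6.286×10⁻¹⁹ = 9.800×10¹⁹, i.e. 9.800×10¹⁹/6.022×10²³ = 1.627×10⁻⁴ mol.
Φ = 4.17×10⁻⁵ mol / 1.627×10⁻⁴ mol photons = 0.256.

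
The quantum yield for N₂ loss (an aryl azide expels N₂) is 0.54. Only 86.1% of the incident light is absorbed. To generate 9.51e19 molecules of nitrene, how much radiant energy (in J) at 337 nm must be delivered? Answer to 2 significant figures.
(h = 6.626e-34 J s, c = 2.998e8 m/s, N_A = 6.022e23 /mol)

120 J

Product: 9.51e19 / 6.022e23 = 1.579e-4 mol.
Photons that must be absorbed: 1.579e-4 / 0.54 = 2.924e-4 mol.
Incident photons needed: 2.924e-4 / 0.861 = 3.396e-4 mol.
Photon energy: hc/λ = 5.895e-19 J; per mole, 3.550e5 J mol⁻¹.
Energy required: 3.396e-4 × 3.550e5 = 120 J.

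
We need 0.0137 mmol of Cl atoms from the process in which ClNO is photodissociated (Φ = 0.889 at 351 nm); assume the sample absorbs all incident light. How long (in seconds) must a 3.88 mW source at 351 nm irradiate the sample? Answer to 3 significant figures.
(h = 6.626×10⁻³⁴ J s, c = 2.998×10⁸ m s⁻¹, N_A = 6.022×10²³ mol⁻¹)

Product: 0.0137 mmol = 1.37×10⁻⁵ mol.
Photons that must be absorbed: 1.37×10⁻⁵ / 0.889 = 1.541×10⁻⁵ mol.
Photon energy: hc/λ = 5.659×10⁻¹⁹ J; per mole, 3.408×10⁵ J mol⁻¹.
Energy required: 1.541×10⁻⁵ × 3.408×10⁵ = 5.252 J.
Time: 5.252 J / 0.00388 W = 1350 s.

t ≈ 1350 s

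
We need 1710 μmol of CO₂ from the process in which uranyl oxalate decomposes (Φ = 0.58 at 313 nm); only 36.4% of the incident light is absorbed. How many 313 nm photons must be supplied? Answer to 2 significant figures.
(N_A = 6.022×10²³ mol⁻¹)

Product: 1710 μmol = 0.00171 mol.
Photons that must be absorbed: 0.00171 / 0.58 = 0.002948 mol.
Incident photons needed: 0.002948 / 0.364 = 0.008099 mol.
Photon count: 0.008099 × 6.022×10²³ = 4.9×10²¹.

4.9×10²¹ photons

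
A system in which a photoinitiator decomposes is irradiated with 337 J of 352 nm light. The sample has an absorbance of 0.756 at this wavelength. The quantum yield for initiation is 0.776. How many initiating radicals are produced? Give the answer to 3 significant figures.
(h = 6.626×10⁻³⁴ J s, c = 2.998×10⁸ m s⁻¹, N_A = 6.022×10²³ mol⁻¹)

Photon energy at 352 nm: hc/λ = (6.626×10⁻³⁴)(2.998×10⁸)/(352×10⁻⁹) = 5.643×10⁻¹⁹ J.
Photons incident: 337 / 5.643×10⁻¹⁹ = 5.972×10²⁰, i.e. 5.972×10²⁰/6.022×10²³ = 9.917×10⁻⁴ mol.
Fraction absorbed: 1 − 10^(−0.756) = 0.8246.
Photons absorbed: 0.8246 × 9.917×10⁻⁴ = 8.178×10⁻⁴ mol.
Product: Φ × n_abs = 0.776 × 8.178×10⁻⁴ = 6.346×10⁻⁴ mol.
As a count: 6.346×10⁻⁴ × 6.022×10²³ = 3.82×10²⁰.

3.82×10²⁰ initiating radicals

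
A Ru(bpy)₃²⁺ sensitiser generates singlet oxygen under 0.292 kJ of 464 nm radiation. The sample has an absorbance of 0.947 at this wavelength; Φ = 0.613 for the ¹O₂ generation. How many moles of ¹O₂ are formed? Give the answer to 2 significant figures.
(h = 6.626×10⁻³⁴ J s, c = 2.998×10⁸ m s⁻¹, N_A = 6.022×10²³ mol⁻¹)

Photon energy at 464 nm: hc/λ = (6.626×10⁻³⁴)(2.998×10⁸)/(464×10⁻⁹) = 4.281×10⁻¹⁹ J.
Incident energy: 0.292 kJ = 292 J.
Photons incident: 292 / 4.281×10⁻¹⁹ = 6.821×10²⁰, i.e. 6.821×10²⁰/6.022×10²³ = 0.001133 mol.
Fraction absorbed: 1 − 10^(−0.947) = 0.8870.
Photons absorbed: 0.8870 × 0.001133 = 0.001005 mol.
Product: Φ × n_abs = 0.613 × 0.001005 = 6.161×10⁻⁴ mol.

6.2×10⁻⁴ mol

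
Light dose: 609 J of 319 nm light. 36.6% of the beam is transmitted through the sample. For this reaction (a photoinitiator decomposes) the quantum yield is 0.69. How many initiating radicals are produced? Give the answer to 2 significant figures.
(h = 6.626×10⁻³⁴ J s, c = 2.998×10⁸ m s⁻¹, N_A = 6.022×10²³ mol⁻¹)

4.3×10²⁰ initiating radicals

Photon energy at 319 nm: hc/λ = (6.626×10⁻³⁴)(2.998×10⁸)/(319×10⁻⁹) = 6.227×10⁻¹⁹ J.
Photons incident: 609 / 6.227×10⁻¹⁹ = 9.780×10²⁰, i.e. 9.780×10²⁰/6.022×10²³ = 0.001624 mol.
Fraction absorbed: 1 − 36.6/100 = 0.6340.
Photons absorbed: 0.6340 × 0.001624 = 0.001030 mol.
Product: Φ × n_abs = 0.69 × 0.001030 = 7.107×10⁻⁴ mol.
As a count: 7.107×10⁻⁴ × 6.022×10²³ = 4.3×10²⁰.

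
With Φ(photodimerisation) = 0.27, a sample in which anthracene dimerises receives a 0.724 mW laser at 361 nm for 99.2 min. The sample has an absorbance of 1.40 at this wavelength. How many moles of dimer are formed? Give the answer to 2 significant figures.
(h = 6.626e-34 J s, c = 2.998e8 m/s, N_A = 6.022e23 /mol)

3.4e-6 mol

Photon energy at 361 nm: hc/λ = (6.626e-34)(2.998e8)/(361e-9) = 5.503e-19 J.
Energy delivered: (0.724 mW)(5952 s) = 4.309 J.
Photons incident: 4.309 / 5.503e-19 = 7.830e18, i.e. 7.830e18/6.022e23 = 1.300e-5 mol.
Fraction absorbed: 1 − 10^(−1.40) = 0.9602.
Photons absorbed: 0.9602 × 1.300e-5 = 1.248e-5 mol.
Product: Φ × n_abs = 0.27 × 1.248e-5 = 3.370e-6 mol.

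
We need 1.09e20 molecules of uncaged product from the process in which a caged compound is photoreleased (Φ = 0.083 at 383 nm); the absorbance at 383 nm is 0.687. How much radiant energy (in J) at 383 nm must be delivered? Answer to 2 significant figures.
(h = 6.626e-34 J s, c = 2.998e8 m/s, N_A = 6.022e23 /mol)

Product: 1.09e20 / 6.022e23 = 1.810e-4 mol.
Photons that must be absorbed: 1.810e-4 / 0.083 = 0.002181 mol.
Fraction absorbed: 1 − 10^(−0.687) = 0.7944.
Incident photons needed: 0.002181 / 0.7944 = 0.002745 mol.
Photon energy: hc/λ = 5.187e-19 J; per mole, 3.124e5 J mol⁻¹.
Energy required: 0.002745 × 3.124e5 = 860 J.

860 J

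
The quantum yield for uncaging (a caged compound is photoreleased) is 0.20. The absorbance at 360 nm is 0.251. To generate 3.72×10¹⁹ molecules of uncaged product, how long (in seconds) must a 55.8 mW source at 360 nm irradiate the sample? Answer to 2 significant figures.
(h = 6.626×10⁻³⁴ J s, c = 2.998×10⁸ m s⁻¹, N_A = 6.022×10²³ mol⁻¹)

t ≈ 4200 s

Product: 3.72×10¹⁹ / 6.022×10²³ = 6.177×10⁻⁵ mol.
Photons that must be absorbed: 6.177×10⁻⁵ / 0.20 = 3.089×10⁻⁴ mol.
Fraction absorbed: 1 − 10^(−0.251) = 0.4390.
Incident photons needed: 3.089×10⁻⁴ / 0.4390 = 7.036×10⁻⁴ mol.
Photon energy: hc/λ = 5.518×10⁻¹⁹ J; per mole, 3.323×10⁵ J mol⁻¹.
Energy required: 7.036×10⁻⁴ × 3.323×10⁵ = 233.8 J.
Time: 233.8 J / 0.0558 W = 4200 s.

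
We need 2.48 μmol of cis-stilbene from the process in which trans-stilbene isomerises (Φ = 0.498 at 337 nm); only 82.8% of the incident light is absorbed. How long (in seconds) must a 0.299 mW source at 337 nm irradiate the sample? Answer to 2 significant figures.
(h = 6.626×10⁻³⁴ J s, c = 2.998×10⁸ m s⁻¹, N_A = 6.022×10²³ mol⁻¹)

t ≈ 7100 s

Product: 2.48 μmol = 2.48×10⁻⁶ mol.
Photons that must be absorbed: 2.48×10⁻⁶ / 0.498 = 4.980×10⁻⁶ mol.
Incident photons needed: 4.980×10⁻⁶ / 0.828 = 6.014×10⁻⁶ mol.
Photon energy: hc/λ = 5.895×10⁻¹⁹ J; per mole, 3.550×10⁵ J mol⁻¹.
Energy required: 6.014×10⁻⁶ × 3.550×10⁵ = 2.135 J.
Time: 2.135 J / 0.000299 W = 7100 s.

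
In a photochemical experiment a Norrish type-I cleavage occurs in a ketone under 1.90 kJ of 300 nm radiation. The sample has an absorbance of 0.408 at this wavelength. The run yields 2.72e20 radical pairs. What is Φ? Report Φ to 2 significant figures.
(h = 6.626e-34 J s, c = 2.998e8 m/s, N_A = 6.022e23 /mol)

Φ = 0.16

Product: 2.72e20 / 6.022e23 = 4.517e-4 mol.
Photon energy at 300 nm: hc/λ = (6.626e-34)(2.998e8)/(300e-9) = 6.622e-19 J.
Incident energy: 1.90 kJ = 1900 J.
Photons incident: 1900 / 6.622e-19 = 2.869e21, i.e. 2.869e21/6.022e23 = 0.004764 mol.
Fraction absorbed: 1 − 10^(−0.408) = 0.6092.
Photons absorbed: 0.6092 × 0.004764 = 0.002902 mol.
Φ = 4.517e-4 mol / 0.002902 mol photons = 0.16.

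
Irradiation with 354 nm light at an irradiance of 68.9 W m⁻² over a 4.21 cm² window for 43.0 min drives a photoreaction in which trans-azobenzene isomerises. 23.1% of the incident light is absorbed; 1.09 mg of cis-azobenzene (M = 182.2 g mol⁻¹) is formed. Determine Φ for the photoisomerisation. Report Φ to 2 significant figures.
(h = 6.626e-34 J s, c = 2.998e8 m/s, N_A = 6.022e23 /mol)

Φ = 0.12

Product: 1.09 mg / 182.2 g mol⁻¹ = 5.982e-6 mol.
Photon energy at 354 nm: hc/λ = (6.626e-34)(2.998e8)/(354e-9) = 5.612e-19 J.
Energy delivered: (68.9 W m⁻²)(4.21e-4 m²)(2580 s) = 74.84 J.
Photons incident: 74.84 / 5.612e-19 = 1.334e20, i.e. 1.334e20/6.022e23 = 2.215e-4 mol.
Photons absorbed: 0.231 × 2.215e-4 = 5.117e-5 mol.
Φ = 5.982e-6 mol / 5.117e-5 mol photons = 0.12.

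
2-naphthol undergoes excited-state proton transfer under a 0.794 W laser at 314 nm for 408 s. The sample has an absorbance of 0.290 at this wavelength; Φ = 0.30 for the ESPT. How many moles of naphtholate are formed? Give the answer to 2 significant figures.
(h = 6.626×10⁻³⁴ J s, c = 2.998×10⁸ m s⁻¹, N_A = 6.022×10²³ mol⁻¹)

1.2×10⁻⁴ mol

Photon energy at 314 nm: hc/λ = (6.626×10⁻³⁴)(2.998×10⁸)/(314×10⁻⁹) = 6.326×10⁻¹⁹ J.
Energy delivered: (0.794 W)(408 s) = 324.0 J.
Photons incident: 324.0 / 6.326×10⁻¹⁹ = 5.122×10²⁰, i.e. 5.122×10²⁰/6.022×10²³ = 8.505×10⁻⁴ mol.
Fraction absorbed: 1 − 10^(−0.290) = 0.4871.
Photons absorbed: 0.4871 × 8.505×10⁻⁴ = 4.143×10⁻⁴ mol.
Product: Φ × n_abs = 0.30 × 4.143×10⁻⁴ = 1.243×10⁻⁴ mol.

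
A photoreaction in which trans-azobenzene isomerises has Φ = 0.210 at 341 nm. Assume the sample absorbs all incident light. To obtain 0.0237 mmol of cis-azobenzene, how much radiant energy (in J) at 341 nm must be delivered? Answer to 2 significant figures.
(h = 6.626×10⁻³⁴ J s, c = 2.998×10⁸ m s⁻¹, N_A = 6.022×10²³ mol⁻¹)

Product: 0.0237 mmol = 2.37×10⁻⁵ mol.
Photons that must be absorbed: 2.37×10⁻⁵ / 0.210 = 1.129×10⁻⁴ mol.
Photon energy: hc/λ = 5.825×10⁻¹⁹ J; per mole, 3.508×10⁵ J mol⁻¹.
Energy required: 1.129×10⁻⁴ × 3.508×10⁵ = 40 J.

40 J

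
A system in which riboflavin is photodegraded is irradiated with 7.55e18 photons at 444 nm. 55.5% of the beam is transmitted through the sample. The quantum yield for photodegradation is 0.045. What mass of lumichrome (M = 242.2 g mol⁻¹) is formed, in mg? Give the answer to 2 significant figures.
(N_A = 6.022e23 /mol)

0.061 mg

Moles of photons: 7.55e18 / 6.022e23 = 1.254e-5 mol.
Fraction absorbed: 1 − 55.5/100 = 0.4450.
Photons absorbed: 0.4450 × 1.254e-5 = 5.580e-6 mol.
Product: Φ × n_abs = 0.045 × 5.580e-6 = 2.511e-7 mol.
Mass: 2.511e-7 × 242.2 = 6.082e-5 g = 0.061 mg.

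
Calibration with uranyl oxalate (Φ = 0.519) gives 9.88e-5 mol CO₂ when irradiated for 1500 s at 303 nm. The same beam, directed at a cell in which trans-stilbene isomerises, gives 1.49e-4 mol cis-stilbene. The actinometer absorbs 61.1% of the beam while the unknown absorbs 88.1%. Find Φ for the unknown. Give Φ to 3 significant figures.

Photons absorbed by the actinometer: 9.88e-5 / 0.519 = 1.904e-4 mol.
Incident flux: 1.904e-4 / 0.611 = 3.116e-4 einstein.
Absorbed by unknown: 0.881 × 3.116e-4 = 2.745e-4 mol.
Φ(unknown) = 1.49e-4 / 2.745e-4 = 0.543.

Φ = 0.543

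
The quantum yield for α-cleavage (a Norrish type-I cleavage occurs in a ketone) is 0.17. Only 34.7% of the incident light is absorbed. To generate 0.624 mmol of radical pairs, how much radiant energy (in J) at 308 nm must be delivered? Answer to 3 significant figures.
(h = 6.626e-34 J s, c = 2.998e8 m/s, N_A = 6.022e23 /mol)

4110 J

Product: 0.624 mmol = 6.24e-4 mol.
Photons that must be absorbed: 6.24e-4 / 0.17 = 0.003671 mol.
Incident photons needed: 0.003671 / 0.347 = 0.01058 mol.
Photon energy: hc/λ = 6.450e-19 J; per mole, 3.884e5 J mol⁻¹.
Energy required: 0.01058 × 3.884e5 = 4110 J.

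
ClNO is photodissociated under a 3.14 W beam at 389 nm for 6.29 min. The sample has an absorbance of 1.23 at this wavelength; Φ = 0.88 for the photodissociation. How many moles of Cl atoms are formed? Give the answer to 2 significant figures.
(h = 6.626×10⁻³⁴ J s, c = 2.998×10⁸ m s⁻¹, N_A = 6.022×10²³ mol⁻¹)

Photon energy at 389 nm: hc/λ = (6.626×10⁻³⁴)(2.998×10⁸)/(389×10⁻⁹) = 5.107×10⁻¹⁹ J.
Energy delivered: (3.14 W)(377.4 s) = 1185 J.
Photons incident: 1185 / 5.107×10⁻¹⁹ = 2.320×10²¹, i.e. 2.320×10²¹/6.022×10²³ = 0.003853 mol.
Fraction absorbed: 1 − 10^(−1.23) = 0.9411.
Photons absorbed: 0.9411 × 0.003853 = 0.003626 mol.
Product: Φ × n_abs = 0.88 × 0.003626 = 0.003191 mol.

0.0032 mol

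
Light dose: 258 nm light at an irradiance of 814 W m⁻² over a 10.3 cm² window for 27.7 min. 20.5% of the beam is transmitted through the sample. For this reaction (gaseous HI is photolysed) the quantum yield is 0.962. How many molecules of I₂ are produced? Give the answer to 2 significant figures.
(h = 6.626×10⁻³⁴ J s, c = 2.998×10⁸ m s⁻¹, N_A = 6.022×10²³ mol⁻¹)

1.4×10²¹ molecules

Photon energy at 258 nm: hc/λ = (6.626×10⁻³⁴)(2.998×10⁸)/(258×10⁻⁹) = 7.700×10⁻¹⁹ J.
Energy delivered: (814 W m⁻²)(10.3×10⁻⁴ m²)(1662 s) = 1393 J.
Photons incident: 1393 / 7.700×10⁻¹⁹ = 1.809×10²¹, i.e. 1.809×10²¹/6.022×10²³ = 0.003004 mol.
Fraction absorbed: 1 − 20.5/100 = 0.7950.
Photons absorbed: 0.7950 × 0.003004 = 0.002388 mol.
Product: Φ × n_abs = 0.962 × 0.002388 = 0.002297 mol.
As a count: 0.002297 × 6.022×10²³ = 1.4×10²¹.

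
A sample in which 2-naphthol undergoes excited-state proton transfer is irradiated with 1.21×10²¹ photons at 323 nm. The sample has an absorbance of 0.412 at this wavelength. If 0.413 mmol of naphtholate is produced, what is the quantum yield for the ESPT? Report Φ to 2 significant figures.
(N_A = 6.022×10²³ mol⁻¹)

Product: 0.413 mmol = 4.13×10⁻⁴ mol.
Moles of photons: 1.21×10²¹ / 6.022×10²³ = 0.002009 mol.
Fraction absorbed: 1 − 10^(−0.412) = 0.6127.
Photons absorbed: 0.6127 × 0.002009 = 0.001231 mol.
Φ = 4.13×10⁻⁴ mol / 0.001231 mol photons = 0.34.

Φ = 0.34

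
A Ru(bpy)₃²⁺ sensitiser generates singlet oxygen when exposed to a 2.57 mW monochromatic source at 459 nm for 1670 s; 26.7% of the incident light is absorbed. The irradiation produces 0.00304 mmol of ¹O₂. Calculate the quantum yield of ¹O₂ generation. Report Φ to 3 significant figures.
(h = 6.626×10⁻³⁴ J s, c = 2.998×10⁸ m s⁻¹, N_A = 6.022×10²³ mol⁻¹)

Product: 0.00304 mmol = 3.04×10⁻⁶ mol.
Photon energy at 459 nm: hc/λ = (6.626×10⁻³⁴)(2.998×10⁸)/(459×10⁻⁹) = 4.328×10⁻¹⁹ J.
Energy delivered: (2.57 mW)(1670 s) = 4.292 J.
Photons incident: 4.292 / 4.328×10⁻¹⁹ = 9.917×10¹⁸, i.e. 9.917×10¹⁸/6.022×10²³ = 1.647×10⁻⁵ mol.
Photons absorbed: 0.267 × 1.647×10⁻⁵ = 4.397×10⁻⁶ mol.
Φ = 3.04×10⁻⁶ mol / 4.397×10⁻⁶ mol photons = 0.691.

Φ = 0.691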